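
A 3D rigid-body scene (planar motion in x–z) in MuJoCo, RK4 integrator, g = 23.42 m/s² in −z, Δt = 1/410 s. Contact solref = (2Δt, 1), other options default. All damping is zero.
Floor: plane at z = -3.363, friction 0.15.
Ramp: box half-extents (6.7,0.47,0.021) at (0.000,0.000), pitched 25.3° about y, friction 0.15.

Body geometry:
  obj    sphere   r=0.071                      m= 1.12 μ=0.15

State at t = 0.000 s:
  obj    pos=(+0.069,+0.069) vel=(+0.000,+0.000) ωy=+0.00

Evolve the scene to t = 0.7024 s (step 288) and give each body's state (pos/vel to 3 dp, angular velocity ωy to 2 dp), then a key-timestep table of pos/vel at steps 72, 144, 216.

State at t = 0.7024 s:
  obj    pos=(+1.664,-0.685) vel=(+4.540,-2.146) ωy=+70.71

Key-timestep trajectory:
   step    t(s)  obj.x    obj.z    obj.vx   obj.vz 
     72  0.1756   +0.169  +0.022  +1.135  -0.537
    144  0.3512   +0.468  -0.119  +2.270  -1.073
    216  0.5268   +0.966  -0.355  +3.405  -1.610


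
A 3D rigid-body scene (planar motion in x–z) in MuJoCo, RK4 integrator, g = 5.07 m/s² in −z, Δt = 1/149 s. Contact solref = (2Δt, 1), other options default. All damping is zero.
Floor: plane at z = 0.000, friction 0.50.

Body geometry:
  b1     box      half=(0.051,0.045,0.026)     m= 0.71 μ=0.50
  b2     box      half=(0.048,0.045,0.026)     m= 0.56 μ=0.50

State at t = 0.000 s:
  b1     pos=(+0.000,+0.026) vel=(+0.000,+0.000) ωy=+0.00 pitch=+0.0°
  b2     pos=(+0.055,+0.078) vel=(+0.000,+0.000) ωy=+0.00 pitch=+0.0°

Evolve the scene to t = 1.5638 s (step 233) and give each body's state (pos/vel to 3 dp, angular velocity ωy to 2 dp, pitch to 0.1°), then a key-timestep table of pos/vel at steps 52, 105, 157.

State at t = 1.5638 s:
  b1     pos=(+0.000,+0.026) vel=(+0.000,+0.000) ωy=+0.00 pitch=+0.0°
  b2     pos=(+0.101,+0.048) vel=(+0.000,+0.000) ωy=+0.00 pitch=+90.0°

Key-timestep trajectory:
   step    t(s)  b1.x    b1.z    b1.vx   b1.vz   b2.x    b2.z    b2.vx   b2.vz 
     52  0.3490   +0.000  +0.026  +0.000  +0.000   +0.084  +0.052  +0.247  +0.013
    105  0.7047   +0.000  +0.026  +0.000  +0.000   +0.120  +0.054  -0.018  -0.002
    157  1.0537   +0.000  +0.026  +0.000  +0.000   +0.096  +0.050  +0.051  -0.021


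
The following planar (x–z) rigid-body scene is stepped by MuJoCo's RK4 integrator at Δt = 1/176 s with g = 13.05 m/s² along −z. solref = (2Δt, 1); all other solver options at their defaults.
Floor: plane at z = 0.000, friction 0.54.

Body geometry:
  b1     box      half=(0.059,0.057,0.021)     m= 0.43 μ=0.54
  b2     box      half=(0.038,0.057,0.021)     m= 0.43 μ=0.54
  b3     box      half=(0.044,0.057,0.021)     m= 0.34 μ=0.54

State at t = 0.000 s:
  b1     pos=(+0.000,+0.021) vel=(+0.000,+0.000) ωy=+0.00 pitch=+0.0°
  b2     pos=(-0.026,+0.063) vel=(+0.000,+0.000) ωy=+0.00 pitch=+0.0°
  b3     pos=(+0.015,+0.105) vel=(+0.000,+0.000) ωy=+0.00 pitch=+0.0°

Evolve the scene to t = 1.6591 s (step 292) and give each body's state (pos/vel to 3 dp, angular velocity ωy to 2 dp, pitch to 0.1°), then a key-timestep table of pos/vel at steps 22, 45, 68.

State at t = 1.6591 s:
  b1     pos=(+0.000,+0.021) vel=(+0.000,+0.000) ωy=+0.00 pitch=+0.0°
  b2     pos=(-0.026,+0.063) vel=(+0.000,+0.000) ωy=+0.00 pitch=+0.0°
  b3     pos=(+0.121,+0.021) vel=(+0.000,+0.000) ωy=+0.00 pitch=+180.0°

Key-timestep trajectory:
   step    t(s)  b1.x    b1.z    b1.vx   b1.vz   b2.x    b2.z    b2.vx   b2.vz   b3.x    b3.z    b3.vx   b3.vz 
     22  0.1250   +0.000  +0.021  +0.000  +0.000   -0.026  +0.063  -0.001  +0.000   +0.022  +0.103  +0.128  -0.054
     45  0.2557   +0.000  +0.021  +0.000  +0.000   -0.026  +0.063  +0.000  +0.000   +0.052  +0.088  +0.343  -0.138
     68  0.3864   +0.000  +0.021  +0.000  +0.000   -0.026  +0.063  +0.000  +0.000   +0.107  +0.048  +0.462  -0.910


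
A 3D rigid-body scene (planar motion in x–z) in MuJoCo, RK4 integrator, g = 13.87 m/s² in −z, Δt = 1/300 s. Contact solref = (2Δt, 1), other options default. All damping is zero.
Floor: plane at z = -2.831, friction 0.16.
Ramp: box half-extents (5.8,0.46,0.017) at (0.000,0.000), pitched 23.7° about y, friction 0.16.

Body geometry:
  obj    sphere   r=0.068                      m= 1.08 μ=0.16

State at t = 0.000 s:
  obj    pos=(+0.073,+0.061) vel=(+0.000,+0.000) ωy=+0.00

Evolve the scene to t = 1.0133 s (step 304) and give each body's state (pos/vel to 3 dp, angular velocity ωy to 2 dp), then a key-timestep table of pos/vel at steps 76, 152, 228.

State at t = 1.0133 s:
  obj    pos=(+1.945,-0.761) vel=(+3.695,-1.622) ωy=+59.33

Key-timestep trajectory:
   step    t(s)  obj.x    obj.z    obj.vx   obj.vz 
     76  0.2533   +0.190  +0.009  +0.924  -0.406
    152  0.5067   +0.541  -0.145  +1.848  -0.811
    228  0.7600   +1.126  -0.402  +2.771  -1.217


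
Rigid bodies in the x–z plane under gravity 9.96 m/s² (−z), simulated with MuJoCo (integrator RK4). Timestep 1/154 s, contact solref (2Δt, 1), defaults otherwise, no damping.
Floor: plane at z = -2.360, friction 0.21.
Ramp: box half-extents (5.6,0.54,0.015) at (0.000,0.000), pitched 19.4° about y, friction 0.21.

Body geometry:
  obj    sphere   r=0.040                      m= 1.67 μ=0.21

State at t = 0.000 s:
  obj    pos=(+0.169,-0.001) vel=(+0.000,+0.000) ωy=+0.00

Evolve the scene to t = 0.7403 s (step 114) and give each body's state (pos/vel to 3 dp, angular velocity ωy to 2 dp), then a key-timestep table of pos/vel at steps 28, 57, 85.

State at t = 0.7403 s:
  obj    pos=(+0.780,-0.216) vel=(+1.650,-0.581) ωy=+43.72

Key-timestep trajectory:
   step    t(s)  obj.x    obj.z    obj.vx   obj.vz 
     28  0.1818   +0.206  -0.014  +0.405  -0.143
     57  0.3701   +0.322  -0.055  +0.825  -0.291
     85  0.5519   +0.509  -0.121  +1.230  -0.433


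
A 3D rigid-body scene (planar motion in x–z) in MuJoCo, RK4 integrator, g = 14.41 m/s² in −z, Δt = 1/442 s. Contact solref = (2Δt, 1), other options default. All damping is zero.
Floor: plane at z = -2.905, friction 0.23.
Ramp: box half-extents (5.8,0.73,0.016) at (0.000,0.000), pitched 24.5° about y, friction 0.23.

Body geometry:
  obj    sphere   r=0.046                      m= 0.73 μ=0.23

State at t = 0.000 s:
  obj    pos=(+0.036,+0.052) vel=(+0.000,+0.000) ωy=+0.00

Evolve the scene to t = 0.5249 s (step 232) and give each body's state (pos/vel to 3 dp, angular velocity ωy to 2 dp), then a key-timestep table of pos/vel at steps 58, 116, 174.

State at t = 0.5249 s:
  obj    pos=(+0.571,-0.192) vel=(+2.039,-0.929) ωy=+48.70

Key-timestep trajectory:
   step    t(s)  obj.x    obj.z    obj.vx   obj.vz 
     58  0.1312   +0.069  +0.037  +0.510  -0.232
    116  0.2624   +0.170  -0.009  +1.019  -0.465
    174  0.3937   +0.337  -0.085  +1.529  -0.697


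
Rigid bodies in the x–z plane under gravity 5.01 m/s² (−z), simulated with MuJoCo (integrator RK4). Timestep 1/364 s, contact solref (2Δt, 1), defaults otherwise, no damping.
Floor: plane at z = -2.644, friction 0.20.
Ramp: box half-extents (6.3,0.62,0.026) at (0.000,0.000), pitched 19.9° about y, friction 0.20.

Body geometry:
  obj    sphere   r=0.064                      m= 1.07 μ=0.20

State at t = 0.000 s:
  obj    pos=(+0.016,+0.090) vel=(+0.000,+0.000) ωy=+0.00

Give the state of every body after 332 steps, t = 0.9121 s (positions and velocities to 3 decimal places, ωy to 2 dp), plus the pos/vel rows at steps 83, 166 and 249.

State at t = 0.9121 s:
  obj    pos=(+0.492,-0.083) vel=(+1.045,-0.378) ωy=+17.36

Key-timestep trajectory:
   step    t(s)  obj.x    obj.z    obj.vx   obj.vz 
     83  0.2280   +0.046  +0.079  +0.261  -0.095
    166  0.4560   +0.135  +0.047  +0.522  -0.189
    249  0.6841   +0.284  -0.007  +0.784  -0.284


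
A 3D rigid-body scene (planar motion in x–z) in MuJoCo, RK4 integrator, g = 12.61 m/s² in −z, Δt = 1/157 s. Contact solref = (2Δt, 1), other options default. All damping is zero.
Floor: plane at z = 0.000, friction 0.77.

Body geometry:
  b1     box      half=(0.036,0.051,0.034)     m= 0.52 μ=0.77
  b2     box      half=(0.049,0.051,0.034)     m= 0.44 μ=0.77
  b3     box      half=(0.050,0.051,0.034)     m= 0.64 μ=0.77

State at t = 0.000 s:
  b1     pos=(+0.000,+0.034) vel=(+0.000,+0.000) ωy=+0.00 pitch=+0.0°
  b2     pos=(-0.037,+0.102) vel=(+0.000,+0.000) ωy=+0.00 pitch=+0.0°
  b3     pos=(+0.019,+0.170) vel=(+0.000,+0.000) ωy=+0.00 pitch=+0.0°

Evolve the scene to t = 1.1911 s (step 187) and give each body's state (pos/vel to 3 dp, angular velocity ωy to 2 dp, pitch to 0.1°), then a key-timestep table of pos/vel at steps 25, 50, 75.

State at t = 1.1911 s:
  b1     pos=(+0.000,+0.034) vel=(+0.000,+0.000) ωy=+0.00 pitch=+0.0°
  b2     pos=(-0.080,+0.049) vel=(+0.000,+0.000) ωy=+0.00 pitch=-90.0°
  b3     pos=(+0.137,+0.034) vel=(+0.000,+0.000) ωy=+0.00 pitch=+180.0°

Key-timestep trajectory:
   step    t(s)  b1.x    b1.z    b1.vx   b1.vz   b2.x    b2.z    b2.vx   b2.vz   b3.x    b3.z    b3.vx   b3.vz 
     25  0.1592   +0.000  +0.034  +0.000  +0.000   -0.037  +0.102  -0.001  +0.000   +0.038  +0.158  +0.260  -0.288
     50  0.3185   +0.000  +0.034  +0.000  +0.000   -0.040  +0.102  -0.052  -0.006   +0.116  +0.053  +0.629  -1.287
     75  0.4777   +0.000  +0.034  +0.000  +0.000   -0.065  +0.086  -0.277  -0.390   +0.137  +0.034  +0.000  +0.000


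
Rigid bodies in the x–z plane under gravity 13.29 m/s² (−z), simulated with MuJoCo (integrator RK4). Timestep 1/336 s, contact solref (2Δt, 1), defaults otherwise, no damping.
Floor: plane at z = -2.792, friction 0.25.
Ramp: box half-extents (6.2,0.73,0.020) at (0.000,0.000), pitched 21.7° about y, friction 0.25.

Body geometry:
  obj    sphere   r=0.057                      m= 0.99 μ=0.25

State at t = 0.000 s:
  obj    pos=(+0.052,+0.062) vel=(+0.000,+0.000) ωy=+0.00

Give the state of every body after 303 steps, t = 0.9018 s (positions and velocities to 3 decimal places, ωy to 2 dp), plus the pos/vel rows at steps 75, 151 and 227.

State at t = 0.9018 s:
  obj    pos=(+1.378,-0.466) vel=(+2.941,-1.170) ωy=+55.52

Key-timestep trajectory:
   step    t(s)  obj.x    obj.z    obj.vx   obj.vz 
     75  0.2232   +0.133  +0.030  +0.728  -0.290
    151  0.4494   +0.381  -0.069  +1.466  -0.583
    227  0.6756   +0.796  -0.234  +2.203  -0.877


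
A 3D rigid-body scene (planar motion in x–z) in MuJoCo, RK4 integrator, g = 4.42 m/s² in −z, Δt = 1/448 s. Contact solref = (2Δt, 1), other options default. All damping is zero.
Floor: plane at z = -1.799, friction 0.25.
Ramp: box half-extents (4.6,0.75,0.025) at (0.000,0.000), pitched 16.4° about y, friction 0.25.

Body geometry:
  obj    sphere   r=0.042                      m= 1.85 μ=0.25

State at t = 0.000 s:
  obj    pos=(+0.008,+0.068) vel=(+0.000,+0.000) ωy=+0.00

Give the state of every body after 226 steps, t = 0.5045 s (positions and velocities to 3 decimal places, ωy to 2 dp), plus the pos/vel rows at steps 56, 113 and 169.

State at t = 0.5045 s:
  obj    pos=(+0.117,+0.035) vel=(+0.431,-0.127) ωy=+10.70

Key-timestep trajectory:
   step    t(s)  obj.x    obj.z    obj.vx   obj.vz 
     56  0.1250   +0.015  +0.066  +0.107  -0.031
    113  0.2522   +0.035  +0.060  +0.216  -0.063
    169  0.3772   +0.069  +0.050  +0.323  -0.095


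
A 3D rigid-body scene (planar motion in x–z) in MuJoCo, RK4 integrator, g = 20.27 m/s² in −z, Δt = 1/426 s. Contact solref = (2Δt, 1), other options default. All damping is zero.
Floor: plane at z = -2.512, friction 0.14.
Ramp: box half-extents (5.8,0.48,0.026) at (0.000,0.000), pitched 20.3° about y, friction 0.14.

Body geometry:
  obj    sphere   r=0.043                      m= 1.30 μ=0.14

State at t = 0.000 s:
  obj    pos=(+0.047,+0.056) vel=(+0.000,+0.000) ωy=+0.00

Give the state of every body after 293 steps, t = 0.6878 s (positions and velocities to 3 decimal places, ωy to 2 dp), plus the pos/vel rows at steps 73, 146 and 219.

State at t = 0.6878 s:
  obj    pos=(+1.162,-0.356) vel=(+3.240,-1.199) ωy=+80.33

Key-timestep trajectory:
   step    t(s)  obj.x    obj.z    obj.vx   obj.vz 
     73  0.1714   +0.116  +0.031  +0.808  -0.299
    146  0.3427   +0.324  -0.046  +1.615  -0.597
    219  0.5141   +0.670  -0.174  +2.422  -0.896


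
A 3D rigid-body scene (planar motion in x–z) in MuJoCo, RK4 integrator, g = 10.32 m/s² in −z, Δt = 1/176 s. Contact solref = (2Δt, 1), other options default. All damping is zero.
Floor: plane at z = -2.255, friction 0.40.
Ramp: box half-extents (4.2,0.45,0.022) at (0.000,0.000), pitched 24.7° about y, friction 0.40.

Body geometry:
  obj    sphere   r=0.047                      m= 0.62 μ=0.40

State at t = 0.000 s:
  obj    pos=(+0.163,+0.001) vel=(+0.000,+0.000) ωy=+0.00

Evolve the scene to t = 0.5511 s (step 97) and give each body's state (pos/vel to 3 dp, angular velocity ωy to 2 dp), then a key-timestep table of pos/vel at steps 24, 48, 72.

State at t = 0.5511 s:
  obj    pos=(+0.588,-0.195) vel=(+1.542,-0.709) ωy=+36.11

Key-timestep trajectory:
   step    t(s)  obj.x    obj.z    obj.vx   obj.vz 
     24  0.1364   +0.189  -0.011  +0.382  -0.176
     48  0.2727   +0.267  -0.047  +0.763  -0.351
     72  0.4091   +0.397  -0.107  +1.145  -0.527


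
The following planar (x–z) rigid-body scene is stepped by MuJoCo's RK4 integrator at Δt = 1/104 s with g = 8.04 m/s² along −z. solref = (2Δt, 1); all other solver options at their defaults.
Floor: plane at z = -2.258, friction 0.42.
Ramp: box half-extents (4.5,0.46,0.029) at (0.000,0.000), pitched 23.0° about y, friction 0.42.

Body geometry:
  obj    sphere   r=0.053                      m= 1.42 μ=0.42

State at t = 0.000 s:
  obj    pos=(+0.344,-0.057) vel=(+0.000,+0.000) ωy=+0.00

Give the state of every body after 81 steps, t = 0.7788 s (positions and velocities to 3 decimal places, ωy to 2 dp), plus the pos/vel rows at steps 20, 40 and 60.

State at t = 0.7788 s:
  obj    pos=(+0.971,-0.323) vel=(+1.609,-0.683) ωy=+32.96

Key-timestep trajectory:
   step    t(s)  obj.x    obj.z    obj.vx   obj.vz 
     20  0.1923   +0.382  -0.073  +0.397  -0.169
     40  0.3846   +0.497  -0.122  +0.795  -0.337
     60  0.5769   +0.688  -0.203  +1.192  -0.506


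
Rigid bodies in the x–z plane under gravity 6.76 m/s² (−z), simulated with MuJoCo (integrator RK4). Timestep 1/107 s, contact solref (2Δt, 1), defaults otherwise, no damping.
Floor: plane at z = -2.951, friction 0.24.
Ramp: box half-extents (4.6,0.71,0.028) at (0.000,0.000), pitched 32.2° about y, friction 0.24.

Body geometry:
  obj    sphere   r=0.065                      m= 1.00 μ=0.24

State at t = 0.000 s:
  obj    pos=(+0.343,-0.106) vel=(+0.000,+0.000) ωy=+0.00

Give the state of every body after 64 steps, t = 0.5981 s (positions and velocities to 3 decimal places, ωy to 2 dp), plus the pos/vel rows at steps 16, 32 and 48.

State at t = 0.5981 s:
  obj    pos=(+0.733,-0.352) vel=(+1.303,-0.820) ωy=+23.66

Key-timestep trajectory:
   step    t(s)  obj.x    obj.z    obj.vx   obj.vz 
     16  0.1495   +0.367  -0.121  +0.326  -0.205
     32  0.2991   +0.440  -0.167  +0.652  -0.410
     48  0.4486   +0.562  -0.244  +0.977  -0.615


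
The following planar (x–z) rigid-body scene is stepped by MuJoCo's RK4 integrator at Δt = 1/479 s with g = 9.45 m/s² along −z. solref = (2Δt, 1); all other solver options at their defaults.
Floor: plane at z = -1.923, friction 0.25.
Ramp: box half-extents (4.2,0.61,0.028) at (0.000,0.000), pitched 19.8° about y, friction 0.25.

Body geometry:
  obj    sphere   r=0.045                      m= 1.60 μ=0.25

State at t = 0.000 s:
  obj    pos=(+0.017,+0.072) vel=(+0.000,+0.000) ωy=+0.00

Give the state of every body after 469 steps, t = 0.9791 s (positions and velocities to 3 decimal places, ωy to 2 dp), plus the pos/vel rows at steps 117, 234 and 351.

State at t = 0.9791 s:
  obj    pos=(+1.048,-0.300) vel=(+2.106,-0.758) ωy=+49.75

Key-timestep trajectory:
   step    t(s)  obj.x    obj.z    obj.vx   obj.vz 
    117  0.2443   +0.081  +0.048  +0.526  -0.189
    234  0.4885   +0.274  -0.021  +1.051  -0.378
    351  0.7328   +0.595  -0.136  +1.576  -0.568


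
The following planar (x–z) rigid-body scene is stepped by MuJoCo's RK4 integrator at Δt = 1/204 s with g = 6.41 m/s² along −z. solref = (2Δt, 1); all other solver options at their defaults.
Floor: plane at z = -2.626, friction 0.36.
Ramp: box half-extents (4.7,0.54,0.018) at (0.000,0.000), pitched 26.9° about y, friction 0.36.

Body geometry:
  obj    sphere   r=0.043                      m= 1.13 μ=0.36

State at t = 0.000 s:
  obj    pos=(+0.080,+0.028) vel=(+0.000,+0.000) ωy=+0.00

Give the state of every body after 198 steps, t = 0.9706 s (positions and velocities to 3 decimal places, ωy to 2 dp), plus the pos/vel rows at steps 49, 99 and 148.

State at t = 0.9706 s:
  obj    pos=(+0.950,-0.414) vel=(+1.793,-0.910) ωy=+46.75

Key-timestep trajectory:
   step    t(s)  obj.x    obj.z    obj.vx   obj.vz 
     49  0.2402   +0.133  +0.001  +0.444  -0.225
     99  0.4853   +0.298  -0.083  +0.897  -0.455
    148  0.7255   +0.566  -0.219  +1.340  -0.680


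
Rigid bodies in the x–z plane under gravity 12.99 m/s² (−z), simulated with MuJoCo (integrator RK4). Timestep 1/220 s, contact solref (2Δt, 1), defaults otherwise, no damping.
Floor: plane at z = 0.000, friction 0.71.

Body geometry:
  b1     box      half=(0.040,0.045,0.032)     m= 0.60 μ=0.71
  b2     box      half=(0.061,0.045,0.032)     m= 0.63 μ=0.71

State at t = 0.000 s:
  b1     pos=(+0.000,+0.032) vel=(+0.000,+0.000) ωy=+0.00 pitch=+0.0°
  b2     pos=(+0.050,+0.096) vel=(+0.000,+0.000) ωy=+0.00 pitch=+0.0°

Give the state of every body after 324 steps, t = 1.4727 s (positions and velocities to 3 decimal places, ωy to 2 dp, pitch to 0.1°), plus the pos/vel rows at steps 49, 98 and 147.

State at t = 1.4727 s:
  b1     pos=(+0.000,+0.032) vel=(+0.000,+0.000) ωy=+0.00 pitch=+0.0°
  b2     pos=(+0.110,+0.061) vel=(+0.000,+0.000) ωy=+0.00 pitch=+90.0°

Key-timestep trajectory:
   step    t(s)  b1.x    b1.z    b1.vx   b1.vz   b2.x    b2.z    b2.vx   b2.vz 
     49  0.2227   +0.000  +0.032  +0.000  +0.000   +0.091  +0.067  +0.386  -0.064
     98  0.4455   +0.000  +0.032  +0.000  +0.000   +0.129  +0.068  -0.059  -0.011
    147  0.6682   +0.000  +0.032  +0.000  +0.000   +0.106  +0.063  +0.160  -0.072


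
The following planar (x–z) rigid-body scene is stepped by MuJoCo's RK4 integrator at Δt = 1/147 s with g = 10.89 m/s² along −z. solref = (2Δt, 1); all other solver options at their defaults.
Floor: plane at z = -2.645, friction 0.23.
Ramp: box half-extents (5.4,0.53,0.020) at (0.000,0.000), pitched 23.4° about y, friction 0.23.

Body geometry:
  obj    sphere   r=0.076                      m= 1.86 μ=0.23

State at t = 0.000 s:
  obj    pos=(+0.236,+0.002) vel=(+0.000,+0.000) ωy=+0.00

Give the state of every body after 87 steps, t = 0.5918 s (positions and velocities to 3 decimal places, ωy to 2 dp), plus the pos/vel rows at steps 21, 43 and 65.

State at t = 0.5918 s:
  obj    pos=(+0.733,-0.213) vel=(+1.678,-0.726) ωy=+24.05

Key-timestep trajectory:
   step    t(s)  obj.x    obj.z    obj.vx   obj.vz 
     21  0.1429   +0.265  -0.010  +0.405  -0.175
     43  0.2925   +0.358  -0.050  +0.830  -0.359
     65  0.4422   +0.513  -0.118  +1.254  -0.543


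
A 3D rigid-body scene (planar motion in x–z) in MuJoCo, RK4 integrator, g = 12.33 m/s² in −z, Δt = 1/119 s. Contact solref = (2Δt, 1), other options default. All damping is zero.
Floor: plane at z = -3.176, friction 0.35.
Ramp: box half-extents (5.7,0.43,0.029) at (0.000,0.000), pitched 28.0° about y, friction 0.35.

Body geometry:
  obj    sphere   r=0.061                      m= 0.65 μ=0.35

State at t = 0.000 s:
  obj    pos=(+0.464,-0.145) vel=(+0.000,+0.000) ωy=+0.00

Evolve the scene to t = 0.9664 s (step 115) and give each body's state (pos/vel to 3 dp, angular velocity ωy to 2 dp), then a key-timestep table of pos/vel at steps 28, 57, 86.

State at t = 0.9664 s:
  obj    pos=(+2.169,-1.051) vel=(+3.528,-1.876) ωy=+65.49

Key-timestep trajectory:
   step    t(s)  obj.x    obj.z    obj.vx   obj.vz 
     28  0.2353   +0.565  -0.199  +0.859  -0.457
     57  0.4790   +0.883  -0.368  +1.749  -0.930
     86  0.7227   +1.418  -0.652  +2.638  -1.403


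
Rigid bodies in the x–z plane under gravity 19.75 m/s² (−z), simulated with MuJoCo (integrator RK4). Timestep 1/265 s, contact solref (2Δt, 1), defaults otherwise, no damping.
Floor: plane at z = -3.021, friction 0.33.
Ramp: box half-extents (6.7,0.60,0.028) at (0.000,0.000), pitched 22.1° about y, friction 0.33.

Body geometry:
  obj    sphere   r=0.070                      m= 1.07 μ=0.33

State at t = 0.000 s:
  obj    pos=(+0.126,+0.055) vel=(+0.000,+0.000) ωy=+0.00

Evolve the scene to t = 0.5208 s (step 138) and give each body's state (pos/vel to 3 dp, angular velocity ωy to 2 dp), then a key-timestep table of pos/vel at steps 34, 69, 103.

State at t = 0.5208 s:
  obj    pos=(+0.793,-0.216) vel=(+2.561,-1.040) ωy=+39.47

Key-timestep trajectory:
   step    t(s)  obj.x    obj.z    obj.vx   obj.vz 
     34  0.1283   +0.166  +0.038  +0.631  -0.256
     69  0.2604   +0.293  -0.013  +1.281  -0.520
    103  0.3887   +0.497  -0.096  +1.911  -0.776


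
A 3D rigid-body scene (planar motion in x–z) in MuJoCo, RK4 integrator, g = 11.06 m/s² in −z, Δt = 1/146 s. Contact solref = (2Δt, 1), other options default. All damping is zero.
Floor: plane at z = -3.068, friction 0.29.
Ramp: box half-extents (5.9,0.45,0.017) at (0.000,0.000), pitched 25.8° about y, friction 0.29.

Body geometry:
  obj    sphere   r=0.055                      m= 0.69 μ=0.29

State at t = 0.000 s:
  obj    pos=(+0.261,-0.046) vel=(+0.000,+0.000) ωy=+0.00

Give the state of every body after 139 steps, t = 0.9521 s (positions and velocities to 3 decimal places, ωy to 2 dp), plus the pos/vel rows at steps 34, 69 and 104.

State at t = 0.9521 s:
  obj    pos=(+1.664,-0.724) vel=(+2.947,-1.425) ωy=+59.50

Key-timestep trajectory:
   step    t(s)  obj.x    obj.z    obj.vx   obj.vz 
     34  0.2329   +0.345  -0.087  +0.721  -0.349
     69  0.4726   +0.607  -0.213  +1.463  -0.707
    104  0.7123   +1.046  -0.426  +2.205  -1.066


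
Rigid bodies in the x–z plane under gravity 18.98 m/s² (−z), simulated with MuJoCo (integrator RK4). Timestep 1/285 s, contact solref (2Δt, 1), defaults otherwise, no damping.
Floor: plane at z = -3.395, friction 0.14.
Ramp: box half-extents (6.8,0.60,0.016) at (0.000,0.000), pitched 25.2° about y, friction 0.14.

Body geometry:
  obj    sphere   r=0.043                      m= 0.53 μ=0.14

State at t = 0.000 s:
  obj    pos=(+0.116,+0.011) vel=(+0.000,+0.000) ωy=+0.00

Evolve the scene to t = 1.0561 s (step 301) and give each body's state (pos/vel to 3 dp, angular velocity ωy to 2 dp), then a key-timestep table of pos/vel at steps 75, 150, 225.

State at t = 1.0561 s:
  obj    pos=(+3.029,-1.360) vel=(+5.517,-2.596) ωy=+141.75

Key-timestep trajectory:
   step    t(s)  obj.x    obj.z    obj.vx   obj.vz 
     75  0.2632   +0.297  -0.074  +1.375  -0.647
    150  0.5263   +0.840  -0.330  +2.749  -1.294
    225  0.7895   +1.744  -0.755  +4.124  -1.940


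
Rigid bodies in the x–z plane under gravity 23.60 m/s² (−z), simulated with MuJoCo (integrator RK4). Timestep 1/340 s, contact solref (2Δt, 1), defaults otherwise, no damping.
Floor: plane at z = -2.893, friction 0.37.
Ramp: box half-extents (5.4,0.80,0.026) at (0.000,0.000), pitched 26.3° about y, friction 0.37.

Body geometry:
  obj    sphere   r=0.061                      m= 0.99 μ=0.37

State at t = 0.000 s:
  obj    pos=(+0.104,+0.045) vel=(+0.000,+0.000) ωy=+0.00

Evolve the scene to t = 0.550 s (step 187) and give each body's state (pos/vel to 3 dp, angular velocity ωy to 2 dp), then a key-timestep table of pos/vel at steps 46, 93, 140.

State at t = 0.550 s:
  obj    pos=(+1.117,-0.455) vel=(+3.683,-1.820) ωy=+67.33

Key-timestep trajectory:
   step    t(s)  obj.x    obj.z    obj.vx   obj.vz 
     46  0.1353   +0.166  +0.015  +0.906  -0.448
     93  0.2735   +0.355  -0.078  +1.832  -0.905
    140  0.4118   +0.672  -0.235  +2.757  -1.363


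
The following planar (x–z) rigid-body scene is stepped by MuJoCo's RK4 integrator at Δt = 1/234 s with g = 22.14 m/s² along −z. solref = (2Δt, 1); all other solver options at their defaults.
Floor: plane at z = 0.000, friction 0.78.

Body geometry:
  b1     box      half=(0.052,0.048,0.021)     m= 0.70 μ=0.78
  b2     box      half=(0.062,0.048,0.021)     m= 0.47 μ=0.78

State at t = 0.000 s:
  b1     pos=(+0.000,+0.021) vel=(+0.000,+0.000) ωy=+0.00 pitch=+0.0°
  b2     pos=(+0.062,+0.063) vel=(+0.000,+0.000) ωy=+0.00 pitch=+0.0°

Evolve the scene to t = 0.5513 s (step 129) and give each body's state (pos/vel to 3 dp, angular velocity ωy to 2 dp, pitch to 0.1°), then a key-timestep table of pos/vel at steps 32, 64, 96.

State at t = 0.5513 s:
  b1     pos=(+0.000,+0.021) vel=(-0.001,+0.000) ωy=+0.00 pitch=+0.0°
  b2     pos=(+0.071,+0.054) vel=(+0.001,-0.001) ωy=-0.02 pitch=+36.3°

Key-timestep trajectory:
   step    t(s)  b1.x    b1.z    b1.vx   b1.vz   b2.x    b2.z    b2.vx   b2.vz 
     32  0.1368   +0.000  +0.021  +0.000  +0.000   +0.073  +0.055  -0.113  -0.041
     64  0.2735   +0.000  +0.021  -0.001  +0.000   +0.071  +0.054  +0.001  -0.001
     96  0.4103   +0.000  +0.021  -0.001  +0.000   +0.071  +0.054  +0.001  -0.001


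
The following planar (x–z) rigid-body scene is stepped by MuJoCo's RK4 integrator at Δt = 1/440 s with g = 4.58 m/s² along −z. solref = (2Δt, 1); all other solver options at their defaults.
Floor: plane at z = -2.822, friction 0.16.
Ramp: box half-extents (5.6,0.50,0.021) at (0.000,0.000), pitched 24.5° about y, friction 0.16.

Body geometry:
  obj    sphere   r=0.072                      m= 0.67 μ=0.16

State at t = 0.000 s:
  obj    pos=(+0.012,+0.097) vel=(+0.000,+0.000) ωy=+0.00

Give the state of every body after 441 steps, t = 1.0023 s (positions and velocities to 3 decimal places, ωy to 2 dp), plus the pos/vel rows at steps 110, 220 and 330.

State at t = 1.0023 s:
  obj    pos=(+0.632,-0.186) vel=(+1.237,-0.564) ωy=+18.88

Key-timestep trajectory:
   step    t(s)  obj.x    obj.z    obj.vx   obj.vz 
    110  0.2500   +0.051  +0.079  +0.309  -0.141
    220  0.5000   +0.166  +0.026  +0.617  -0.281
    330  0.7500   +0.359  -0.061  +0.926  -0.422


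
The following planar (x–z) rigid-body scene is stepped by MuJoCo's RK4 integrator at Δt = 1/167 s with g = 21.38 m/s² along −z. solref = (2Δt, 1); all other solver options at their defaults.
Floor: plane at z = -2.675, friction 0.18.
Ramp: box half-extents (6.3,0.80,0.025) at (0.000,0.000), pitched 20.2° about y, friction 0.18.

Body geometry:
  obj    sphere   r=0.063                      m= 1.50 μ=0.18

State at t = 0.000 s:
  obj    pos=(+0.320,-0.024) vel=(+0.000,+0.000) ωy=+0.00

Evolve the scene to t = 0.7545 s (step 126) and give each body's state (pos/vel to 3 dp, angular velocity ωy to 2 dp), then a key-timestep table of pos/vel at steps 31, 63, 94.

State at t = 0.7545 s:
  obj    pos=(+1.729,-0.542) vel=(+3.734,-1.374) ωy=+63.13

Key-timestep trajectory:
   step    t(s)  obj.x    obj.z    obj.vx   obj.vz 
     31  0.1856   +0.405  -0.055  +0.919  -0.338
     63  0.3772   +0.672  -0.154  +1.867  -0.687
     94  0.5629   +1.104  -0.313  +2.786  -1.025


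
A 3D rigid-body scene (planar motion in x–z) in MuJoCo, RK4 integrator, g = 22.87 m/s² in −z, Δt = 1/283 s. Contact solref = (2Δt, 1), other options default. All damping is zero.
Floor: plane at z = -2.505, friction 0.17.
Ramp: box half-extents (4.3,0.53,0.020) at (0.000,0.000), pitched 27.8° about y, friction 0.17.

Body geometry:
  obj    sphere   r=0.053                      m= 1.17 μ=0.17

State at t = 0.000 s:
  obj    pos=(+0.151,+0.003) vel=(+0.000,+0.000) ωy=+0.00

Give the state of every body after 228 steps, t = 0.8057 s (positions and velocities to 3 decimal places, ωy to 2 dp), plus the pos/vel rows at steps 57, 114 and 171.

State at t = 0.8057 s:
  obj    pos=(+2.339,-1.150) vel=(+5.430,-2.863) ωy=+115.78

Key-timestep trajectory:
   step    t(s)  obj.x    obj.z    obj.vx   obj.vz 
     57  0.2014   +0.288  -0.069  +1.358  -0.716
    114  0.4028   +0.698  -0.285  +2.715  -1.432
    171  0.6042   +1.382  -0.646  +4.073  -2.147


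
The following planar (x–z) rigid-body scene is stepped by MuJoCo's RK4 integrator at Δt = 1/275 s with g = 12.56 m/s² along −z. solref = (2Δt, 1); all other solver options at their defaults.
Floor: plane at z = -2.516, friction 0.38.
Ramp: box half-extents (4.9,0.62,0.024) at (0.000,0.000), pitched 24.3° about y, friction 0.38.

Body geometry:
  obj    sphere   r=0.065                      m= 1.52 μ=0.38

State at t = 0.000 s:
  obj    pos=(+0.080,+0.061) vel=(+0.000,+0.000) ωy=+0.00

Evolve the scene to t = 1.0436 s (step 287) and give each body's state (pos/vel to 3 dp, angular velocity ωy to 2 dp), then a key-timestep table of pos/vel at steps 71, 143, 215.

State at t = 1.0436 s:
  obj    pos=(+1.913,-0.766) vel=(+3.512,-1.586) ωy=+59.27

Key-timestep trajectory:
   step    t(s)  obj.x    obj.z    obj.vx   obj.vz 
     71  0.2582   +0.192  +0.011  +0.869  -0.392
    143  0.5200   +0.535  -0.144  +1.750  -0.790
    215  0.7818   +1.109  -0.403  +2.631  -1.188


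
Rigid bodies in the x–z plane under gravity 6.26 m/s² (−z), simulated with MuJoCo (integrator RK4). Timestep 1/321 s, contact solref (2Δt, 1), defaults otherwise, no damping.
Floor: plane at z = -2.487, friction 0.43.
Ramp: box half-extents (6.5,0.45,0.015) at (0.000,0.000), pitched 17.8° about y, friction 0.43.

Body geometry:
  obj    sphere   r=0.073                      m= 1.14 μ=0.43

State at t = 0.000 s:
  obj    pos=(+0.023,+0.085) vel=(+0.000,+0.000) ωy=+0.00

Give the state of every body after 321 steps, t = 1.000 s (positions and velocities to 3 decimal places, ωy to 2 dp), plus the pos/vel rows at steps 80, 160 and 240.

State at t = 1.000 s:
  obj    pos=(+0.674,-0.124) vel=(+1.302,-0.418) ωy=+18.72

Key-timestep trajectory:
   step    t(s)  obj.x    obj.z    obj.vx   obj.vz 
     80  0.2492   +0.063  +0.072  +0.324  -0.104
    160  0.4984   +0.185  +0.033  +0.649  -0.208
    240  0.7477   +0.387  -0.032  +0.973  -0.312


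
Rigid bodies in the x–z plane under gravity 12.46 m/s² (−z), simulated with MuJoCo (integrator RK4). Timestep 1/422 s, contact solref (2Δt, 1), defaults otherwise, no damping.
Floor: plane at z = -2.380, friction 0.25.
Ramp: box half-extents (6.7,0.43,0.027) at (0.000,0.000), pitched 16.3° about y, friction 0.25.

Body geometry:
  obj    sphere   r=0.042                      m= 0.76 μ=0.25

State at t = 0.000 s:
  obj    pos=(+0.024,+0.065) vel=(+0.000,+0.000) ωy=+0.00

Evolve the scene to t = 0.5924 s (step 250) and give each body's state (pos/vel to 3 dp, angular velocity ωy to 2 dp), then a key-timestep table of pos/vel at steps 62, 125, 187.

State at t = 0.5924 s:
  obj    pos=(+0.445,-0.058) vel=(+1.420,-0.415) ωy=+35.23

Key-timestep trajectory:
   step    t(s)  obj.x    obj.z    obj.vx   obj.vz 
     62  0.1469   +0.050  +0.057  +0.352  -0.103
    125  0.2962   +0.129  +0.034  +0.710  -0.208
    187  0.4431   +0.259  -0.004  +1.062  -0.311


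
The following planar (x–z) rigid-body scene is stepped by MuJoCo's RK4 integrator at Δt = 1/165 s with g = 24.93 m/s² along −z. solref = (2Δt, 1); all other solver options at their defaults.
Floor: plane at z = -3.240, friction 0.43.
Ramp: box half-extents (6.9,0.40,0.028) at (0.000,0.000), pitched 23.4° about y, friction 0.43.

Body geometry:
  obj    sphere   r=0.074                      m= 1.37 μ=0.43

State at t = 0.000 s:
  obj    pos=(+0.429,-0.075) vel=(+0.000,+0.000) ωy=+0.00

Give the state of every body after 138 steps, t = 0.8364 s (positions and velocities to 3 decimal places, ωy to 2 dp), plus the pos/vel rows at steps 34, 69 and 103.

State at t = 0.8364 s:
  obj    pos=(+2.699,-1.057) vel=(+5.428,-2.349) ωy=+79.92

Key-timestep trajectory:
   step    t(s)  obj.x    obj.z    obj.vx   obj.vz 
     34  0.2061   +0.567  -0.134  +1.338  -0.579
     69  0.4182   +0.997  -0.320  +2.714  -1.175
    103  0.6242   +1.694  -0.622  +4.051  -1.753


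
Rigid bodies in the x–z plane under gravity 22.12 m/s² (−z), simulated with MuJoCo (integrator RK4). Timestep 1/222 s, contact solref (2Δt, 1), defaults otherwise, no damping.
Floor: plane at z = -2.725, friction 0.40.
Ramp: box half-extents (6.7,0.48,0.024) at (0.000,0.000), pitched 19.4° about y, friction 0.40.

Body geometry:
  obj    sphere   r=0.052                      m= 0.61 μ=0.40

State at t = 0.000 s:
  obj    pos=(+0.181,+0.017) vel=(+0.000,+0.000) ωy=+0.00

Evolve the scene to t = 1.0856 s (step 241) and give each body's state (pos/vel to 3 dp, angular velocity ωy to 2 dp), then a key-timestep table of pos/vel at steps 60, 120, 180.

State at t = 1.0856 s:
  obj    pos=(+3.098,-1.010) vel=(+5.374,-1.892) ωy=+109.55

Key-timestep trajectory:
   step    t(s)  obj.x    obj.z    obj.vx   obj.vz 
     60  0.2703   +0.362  -0.047  +1.338  -0.471
    120  0.5405   +0.904  -0.238  +2.676  -0.942
    180  0.8108   +1.808  -0.556  +4.013  -1.413


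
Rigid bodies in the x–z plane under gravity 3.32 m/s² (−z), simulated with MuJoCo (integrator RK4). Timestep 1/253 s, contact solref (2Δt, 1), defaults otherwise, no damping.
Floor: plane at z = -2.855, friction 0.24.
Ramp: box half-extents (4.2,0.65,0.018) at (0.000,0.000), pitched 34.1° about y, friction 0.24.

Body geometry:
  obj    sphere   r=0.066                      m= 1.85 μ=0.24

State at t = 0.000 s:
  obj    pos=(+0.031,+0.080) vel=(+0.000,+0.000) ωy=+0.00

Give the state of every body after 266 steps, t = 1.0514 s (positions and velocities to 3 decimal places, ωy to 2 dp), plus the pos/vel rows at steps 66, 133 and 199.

State at t = 1.0514 s:
  obj    pos=(+0.640,-0.332) vel=(+1.158,-0.784) ωy=+21.17

Key-timestep trajectory:
   step    t(s)  obj.x    obj.z    obj.vx   obj.vz 
     66  0.2609   +0.069  +0.055  +0.287  -0.195
    133  0.5257   +0.183  -0.023  +0.579  -0.392
    199  0.7866   +0.372  -0.150  +0.866  -0.586


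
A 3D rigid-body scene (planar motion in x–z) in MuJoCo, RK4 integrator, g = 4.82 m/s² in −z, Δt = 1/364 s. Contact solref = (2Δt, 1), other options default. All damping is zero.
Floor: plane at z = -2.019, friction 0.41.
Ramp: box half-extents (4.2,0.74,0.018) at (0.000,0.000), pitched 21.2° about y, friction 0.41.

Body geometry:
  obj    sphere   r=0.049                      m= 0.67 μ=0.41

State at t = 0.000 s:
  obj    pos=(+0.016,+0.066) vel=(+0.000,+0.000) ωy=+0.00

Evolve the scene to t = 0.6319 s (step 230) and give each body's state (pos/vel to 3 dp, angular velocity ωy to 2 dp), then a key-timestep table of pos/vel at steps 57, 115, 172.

State at t = 0.6319 s:
  obj    pos=(+0.248,-0.024) vel=(+0.733,-0.284) ωy=+16.05

Key-timestep trajectory:
   step    t(s)  obj.x    obj.z    obj.vx   obj.vz 
     57  0.1566   +0.030  +0.060  +0.182  -0.071
    115  0.3159   +0.074  +0.043  +0.367  -0.142
    172  0.4725   +0.146  +0.015  +0.549  -0.213


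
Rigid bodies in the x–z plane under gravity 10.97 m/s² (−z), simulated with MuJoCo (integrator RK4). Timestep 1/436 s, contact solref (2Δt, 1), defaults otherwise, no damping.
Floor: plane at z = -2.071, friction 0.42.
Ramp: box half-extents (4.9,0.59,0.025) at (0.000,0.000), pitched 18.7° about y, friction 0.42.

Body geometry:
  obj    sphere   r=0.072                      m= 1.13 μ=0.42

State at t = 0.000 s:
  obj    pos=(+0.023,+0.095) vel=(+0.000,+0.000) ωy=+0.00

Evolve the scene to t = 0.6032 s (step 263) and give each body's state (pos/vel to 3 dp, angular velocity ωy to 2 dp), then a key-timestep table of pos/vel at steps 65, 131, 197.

State at t = 0.6032 s:
  obj    pos=(+0.456,-0.052) vel=(+1.435,-0.486) ωy=+21.04

Key-timestep trajectory:
   step    t(s)  obj.x    obj.z    obj.vx   obj.vz 
     65  0.1491   +0.049  +0.086  +0.355  -0.120
    131  0.3005   +0.130  +0.058  +0.715  -0.242
    197  0.4518   +0.266  +0.012  +1.075  -0.364


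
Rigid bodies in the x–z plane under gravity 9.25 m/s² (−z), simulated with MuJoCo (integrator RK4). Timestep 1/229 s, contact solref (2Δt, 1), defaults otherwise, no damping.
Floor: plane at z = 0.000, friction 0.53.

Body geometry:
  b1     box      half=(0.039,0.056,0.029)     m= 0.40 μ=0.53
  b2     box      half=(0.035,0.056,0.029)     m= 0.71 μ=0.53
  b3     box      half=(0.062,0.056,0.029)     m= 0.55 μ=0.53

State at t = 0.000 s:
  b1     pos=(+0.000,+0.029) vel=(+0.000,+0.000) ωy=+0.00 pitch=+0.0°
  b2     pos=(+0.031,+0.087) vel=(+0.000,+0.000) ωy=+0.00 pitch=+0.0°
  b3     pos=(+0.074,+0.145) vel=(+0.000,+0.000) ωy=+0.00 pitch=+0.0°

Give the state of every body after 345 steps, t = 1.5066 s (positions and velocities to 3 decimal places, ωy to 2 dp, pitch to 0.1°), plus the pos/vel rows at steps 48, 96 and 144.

State at t = 1.5066 s:
  b1     pos=(+0.000,+0.029) vel=(+0.000,+0.000) ωy=+0.00 pitch=+0.0°
  b2     pos=(+0.076,+0.035) vel=(+0.000,+0.000) ωy=+0.00 pitch=+90.0°
  b3     pos=(+0.268,+0.029) vel=(+0.000,+0.000) ωy=+0.00 pitch=+180.0°

Key-timestep trajectory:
   step    t(s)  b1.x    b1.z    b1.vx   b1.vz   b2.x    b2.z    b2.vx   b2.vz   b3.x    b3.z    b3.vx   b3.vz 
     48  0.2096   +0.000  +0.029  -0.001  +0.000   +0.047  +0.087  +0.197  -0.061   +0.115  +0.113  +0.390  -0.518
     96  0.4192   +0.000  +0.029  +0.000  +0.000   +0.076  +0.035  +0.000  +0.000   +0.187  +0.066  +0.214  +0.065
    144  0.6288   +0.000  +0.029  +0.000  +0.000   +0.076  +0.035  +0.000  +0.000   +0.221  +0.066  +0.218  -0.054


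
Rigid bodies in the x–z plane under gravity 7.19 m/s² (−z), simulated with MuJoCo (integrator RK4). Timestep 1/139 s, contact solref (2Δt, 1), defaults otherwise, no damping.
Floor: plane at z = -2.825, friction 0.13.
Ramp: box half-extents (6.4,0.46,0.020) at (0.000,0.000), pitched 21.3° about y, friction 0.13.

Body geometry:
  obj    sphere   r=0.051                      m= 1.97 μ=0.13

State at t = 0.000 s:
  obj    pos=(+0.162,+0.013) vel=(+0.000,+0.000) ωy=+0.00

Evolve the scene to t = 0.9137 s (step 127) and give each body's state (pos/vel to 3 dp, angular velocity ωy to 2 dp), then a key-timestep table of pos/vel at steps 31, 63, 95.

State at t = 0.9137 s:
  obj    pos=(+0.888,-0.270) vel=(+1.588,-0.619) ωy=+33.41

Key-timestep trajectory:
   step    t(s)  obj.x    obj.z    obj.vx   obj.vz 
     31  0.2230   +0.205  -0.004  +0.388  -0.151
     63  0.4532   +0.341  -0.057  +0.788  -0.307
     95  0.6835   +0.568  -0.145  +1.188  -0.463


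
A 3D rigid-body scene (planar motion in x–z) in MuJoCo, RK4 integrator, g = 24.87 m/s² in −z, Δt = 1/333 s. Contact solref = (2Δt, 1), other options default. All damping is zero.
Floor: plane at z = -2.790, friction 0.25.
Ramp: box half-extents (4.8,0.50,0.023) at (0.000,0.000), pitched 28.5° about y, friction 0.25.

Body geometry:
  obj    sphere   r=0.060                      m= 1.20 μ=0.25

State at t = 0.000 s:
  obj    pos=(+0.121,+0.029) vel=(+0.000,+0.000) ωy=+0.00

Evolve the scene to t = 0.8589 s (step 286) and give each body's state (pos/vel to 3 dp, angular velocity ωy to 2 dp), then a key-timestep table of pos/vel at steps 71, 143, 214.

State at t = 0.8589 s:
  obj    pos=(+2.869,-1.463) vel=(+6.398,-3.474) ωy=+121.31

Key-timestep trajectory:
   step    t(s)  obj.x    obj.z    obj.vx   obj.vz 
     71  0.2132   +0.290  -0.063  +1.589  -0.863
    143  0.4294   +0.808  -0.344  +3.199  -1.737
    214  0.6426   +1.659  -0.807  +4.787  -2.599


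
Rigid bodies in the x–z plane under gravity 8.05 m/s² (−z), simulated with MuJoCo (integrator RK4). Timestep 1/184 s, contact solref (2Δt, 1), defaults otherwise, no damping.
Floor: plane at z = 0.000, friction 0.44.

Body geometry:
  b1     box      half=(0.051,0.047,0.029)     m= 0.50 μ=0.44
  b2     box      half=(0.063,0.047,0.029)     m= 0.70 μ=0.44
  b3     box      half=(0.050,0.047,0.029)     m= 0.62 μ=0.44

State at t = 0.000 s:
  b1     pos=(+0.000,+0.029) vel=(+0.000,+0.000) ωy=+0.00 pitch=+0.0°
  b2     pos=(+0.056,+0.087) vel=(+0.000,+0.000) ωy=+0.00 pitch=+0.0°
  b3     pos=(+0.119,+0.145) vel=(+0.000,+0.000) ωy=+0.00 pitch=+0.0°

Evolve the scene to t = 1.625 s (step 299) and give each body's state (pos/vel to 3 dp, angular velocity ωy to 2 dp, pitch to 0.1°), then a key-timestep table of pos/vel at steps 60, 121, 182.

State at t = 1.625 s:
  b1     pos=(+0.000,+0.029) vel=(+0.000,+0.000) ωy=+0.00 pitch=+0.0°
  b2     pos=(+0.119,+0.063) vel=(+0.000,+0.000) ωy=+0.00 pitch=+90.0°
  b3     pos=(+0.198,+0.050) vel=(+0.000,+0.000) ωy=+0.00 pitch=+90.0°

Key-timestep trajectory:
   step    t(s)  b1.x    b1.z    b1.vx   b1.vz   b2.x    b2.z    b2.vx   b2.vz   b3.x    b3.z    b3.vx   b3.vz 
     60  0.3261   +0.000  +0.029  +0.000  +0.000   +0.112  +0.066  +0.305  -0.100   +0.197  +0.050  +0.342  -0.192
    121  0.6576   +0.000  +0.029  +0.000  +0.000   +0.118  +0.063  -0.249  -0.081   +0.198  +0.050  +0.051  -0.006
    182  0.9891   +0.000  +0.029  +0.000  +0.000   +0.123  +0.065  -0.057  -0.022   +0.198  +0.050  +0.000  +0.000
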